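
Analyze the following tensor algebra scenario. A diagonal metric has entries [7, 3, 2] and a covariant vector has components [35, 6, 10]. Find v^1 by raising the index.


To raise an index with a diagonal metric: v^i = v_i / g_{ii}.
For index 1: v_1 = 35, g_{11} = 7
v^1 = 35 / 7 = 5

5


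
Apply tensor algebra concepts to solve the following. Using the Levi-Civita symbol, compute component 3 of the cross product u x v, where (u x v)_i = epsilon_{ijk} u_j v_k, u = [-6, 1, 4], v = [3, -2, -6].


(u x v)_3 = sum_{j,k} epsilon_{3jk} u_j v_k. Only permutations of (1,2,3) contribute; the two non-zero terms are:
eps_{312} u_1 v_2 = 1 * -6 * -2 = 12
eps_{321} u_2 v_1 = -1 * 1 * 3 = -3
(u x v)_3 = 9

9


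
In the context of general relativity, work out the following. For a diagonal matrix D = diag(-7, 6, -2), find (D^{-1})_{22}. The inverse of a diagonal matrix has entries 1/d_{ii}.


For a diagonal matrix, the inverse has entries (D^{-1})_{ii} = 1/d_{ii}.
The diagonal entries are: d_{11} = -7, d_{22} = 6, d_{33} = -2
We need (D^{-1})_{22} = 1/d_{22} = 1/6 = 1/6

1/6


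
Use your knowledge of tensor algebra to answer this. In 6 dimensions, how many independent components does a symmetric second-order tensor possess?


A symmetric rank-2 tensor in d dimensions has d(d+1)/2 independent components.
d = 6
d(d+1)/2 = 6 * 7 / 2 = 42 / 2 = 21

21


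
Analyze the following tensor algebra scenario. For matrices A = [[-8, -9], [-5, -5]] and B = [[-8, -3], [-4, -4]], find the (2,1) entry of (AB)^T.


(AB)^T_{ij} = (AB)_{ji} = sum_k A_{jk} B_{ki}.
For i=2, j=1 we need (AB)_{12}:
A_{11} * B_{12} = -8 * -3 = 24
A_{12} * B_{22} = -9 * -4 = 36
Sum = 24 + 36 = 60

60


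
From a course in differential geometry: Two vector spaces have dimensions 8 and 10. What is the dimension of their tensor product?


The dimension of a tensor product is the product of dimensions.
dim(V) = 8, dim(W) = 10
dim(V (x) W) = 8 * 10 = 80

80


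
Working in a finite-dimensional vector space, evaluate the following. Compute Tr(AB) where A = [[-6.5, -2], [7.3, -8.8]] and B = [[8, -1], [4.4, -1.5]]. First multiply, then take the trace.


Tr(AB) = sum_i (AB)_{ii} where (AB)_{ii} = sum_k A_{ik} B_{ki}.
(AB)_{11} = -6.5*8 + -2*4.4 = -60.8
(AB)_{22} = 7.3*-1 + -8.8*-1.5 = 5.9
Tr(AB) = -60.8 + 5.9 = -54.9

-54.9


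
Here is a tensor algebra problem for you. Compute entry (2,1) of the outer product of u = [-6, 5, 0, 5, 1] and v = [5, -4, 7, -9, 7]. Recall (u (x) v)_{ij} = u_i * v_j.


The outer product entry T_{ij} = u_i * v_j.
We need i=2, j=1.
u_2 = 5, v_1 = 5
T_{2,1} = 5 * 5 = 25

25


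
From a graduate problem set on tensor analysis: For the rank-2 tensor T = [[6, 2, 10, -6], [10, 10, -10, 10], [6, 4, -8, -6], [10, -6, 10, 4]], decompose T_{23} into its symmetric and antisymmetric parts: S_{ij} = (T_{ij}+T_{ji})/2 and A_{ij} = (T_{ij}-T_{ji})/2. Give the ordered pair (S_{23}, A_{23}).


T_{23} = -10
T_{32} = 4
S_{23} = (-10 + 4)/2 = -6/2 = -3
A_{23} = (-10 - 4)/2 = -14/2 = -7
Check: S + A = -3 + -7 = -10 = T_{23}.

(-3, -7)


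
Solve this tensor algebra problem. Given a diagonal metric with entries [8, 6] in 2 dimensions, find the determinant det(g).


For a diagonal metric, the determinant is the product of diagonal entries.
Diagonal entries: 8, 6
det(g) = 8 * 6 = 48

48


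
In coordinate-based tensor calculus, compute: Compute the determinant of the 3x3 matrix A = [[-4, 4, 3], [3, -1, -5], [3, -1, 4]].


Expanding along the first row, det(A) = a11*M_11 - a12*M_12 + a13*M_13, where M_1j is the (1,j) minor.
Minor M_11 = -1*4 - -5*-1 = -9
Minor M_12 = 3*4 - -5*3 = 27
Minor M_13 = 3*-1 - -1*3 = 0
det = -4*(-9) - 4*(27) + 3*(0)
    = 36 - 108 + 0
    = -72

-72


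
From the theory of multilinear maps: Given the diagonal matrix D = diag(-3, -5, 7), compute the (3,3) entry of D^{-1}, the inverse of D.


For a diagonal matrix, the inverse has entries (D^{-1})_{ii} = 1/d_{ii}.
The diagonal entries are: d_{11} = -3, d_{22} = -5, d_{33} = 7
We need (D^{-1})_{33} = 1/d_{33} = 1/7 = 1/7

1/7


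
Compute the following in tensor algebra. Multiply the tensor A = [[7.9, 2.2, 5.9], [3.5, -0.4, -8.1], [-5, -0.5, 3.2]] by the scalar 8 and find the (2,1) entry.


Scalar multiplication: (cA)_{ij} = c * A_{ij}.
c = 8
A_{21} = 3.5
(cA)_{21} = 8 * 3.5 = 28

28


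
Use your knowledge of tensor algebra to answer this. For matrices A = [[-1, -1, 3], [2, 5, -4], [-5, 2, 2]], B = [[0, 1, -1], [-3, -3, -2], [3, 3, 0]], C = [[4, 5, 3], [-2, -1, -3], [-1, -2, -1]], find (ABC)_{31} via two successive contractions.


(ABC)_{31} = sum_m (AB)_{3m} C_{m1}. First compute row 3 of AB.
(AB)_{31} = -5*0 + 2*-3 + 2*3 = 0
(AB)_{32} = -5*1 + 2*-3 + 2*3 = -5
(AB)_{33} = -5*-1 + 2*-2 + 2*0 = 1
Now contract with column 1 of C:
(AB)_{31} * C_{11} = 0 * 4 = 0
(AB)_{32} * C_{21} = -5 * -2 = 10
(AB)_{33} * C_{31} = 1 * -1 = -1
(ABC)_{31} = 0 + 10 + -1 = 9

9


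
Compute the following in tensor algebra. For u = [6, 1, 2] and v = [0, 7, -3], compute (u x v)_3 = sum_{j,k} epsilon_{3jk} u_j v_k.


(u x v)_3 = sum_{j,k} epsilon_{3jk} u_j v_k. Only permutations of (1,2,3) contribute; the two non-zero terms are:
eps_{312} u_1 v_2 = 1 * 6 * 7 = 42
eps_{321} u_2 v_1 = -1 * 1 * 0 = 0
(u x v)_3 = 42

42


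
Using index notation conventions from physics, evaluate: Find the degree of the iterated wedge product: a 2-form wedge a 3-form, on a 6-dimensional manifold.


The degree of a wedge product is the sum of the degrees of the individual forms.
Degrees: 2, 3
Total degree = 2 + 3 = 5

5


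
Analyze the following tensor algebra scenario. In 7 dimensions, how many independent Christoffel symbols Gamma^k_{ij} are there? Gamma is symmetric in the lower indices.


Christoffel symbols Gamma^k_{ij} are symmetric in i,j, so there are d * d(d+1)/2 independent symbols.
d = 7
d(d+1)/2 = 7 * 8 / 2 = 28
Total = 7 * 28 = 196

196


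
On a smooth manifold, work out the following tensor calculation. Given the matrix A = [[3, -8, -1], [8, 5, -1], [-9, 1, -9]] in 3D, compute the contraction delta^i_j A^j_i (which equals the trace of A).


The contraction (trace) of a rank-2 tensor is the sum of its diagonal elements.
Diagonal entries: A[1,1] = 3, A[2,2] = 5, A[3,3] = -9
Tr(A) = 3 + 5 + -9 = -1

-1


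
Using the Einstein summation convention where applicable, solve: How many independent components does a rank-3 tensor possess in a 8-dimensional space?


The number of components of a rank-r tensor in d dimensions is d^r.
Here d = 8 and r = 3.
8^3 = 512

512


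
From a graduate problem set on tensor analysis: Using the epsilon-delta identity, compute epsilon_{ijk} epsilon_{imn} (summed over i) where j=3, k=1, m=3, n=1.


Using the identity: epsilon_{ijk} epsilon_{imn} = delta_{jm} delta_{kn} - delta_{jn} delta_{km}.
delta_{33} = 1
delta_{11} = 1
delta_{31} = 0
delta_{13} = 0
Result = 1 * 1 - 0 * 0 = 1 - 0 = 1

1


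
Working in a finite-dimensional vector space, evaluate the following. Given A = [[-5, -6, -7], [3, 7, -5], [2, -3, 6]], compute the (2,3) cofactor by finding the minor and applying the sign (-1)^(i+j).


To find cofactor C_{23}, delete row 2 and column 3.
The resulting 2x2 submatrix is: [[-5, -6], [2, -3]]
Minor M_{23} = -5*-3 - -6*2
  = 15 - -12 = 27
Sign = (-1)^(2+3) = (-1)^5 = -1
Cofactor C_{23} = -1 * 27 = -27

-27


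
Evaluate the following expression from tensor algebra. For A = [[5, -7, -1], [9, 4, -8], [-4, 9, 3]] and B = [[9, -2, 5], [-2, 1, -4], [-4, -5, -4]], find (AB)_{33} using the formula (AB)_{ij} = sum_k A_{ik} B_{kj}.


(AB)_{ij} = sum_k A_{ik} B_{kj}.
For i=3, j=3:
A_{31} * B_{13} = -4 * 5 = -20
A_{32} * B_{23} = 9 * -4 = -36
A_{33} * B_{33} = 3 * -4 = -12
Sum = -20 + -36 + -12 = -68

-68


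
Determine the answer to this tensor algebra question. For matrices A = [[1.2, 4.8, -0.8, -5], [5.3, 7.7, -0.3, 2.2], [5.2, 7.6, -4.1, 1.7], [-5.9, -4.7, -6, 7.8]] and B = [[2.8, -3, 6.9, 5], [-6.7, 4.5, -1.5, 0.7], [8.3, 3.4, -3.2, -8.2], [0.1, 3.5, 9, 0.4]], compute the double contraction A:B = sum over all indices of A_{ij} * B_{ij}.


A:B = sum over all i,j of A_{ij} * B_{ij}.
Row 1: 1.2*2.8=3.36, 4.8*-3=-14.4, -0.8*6.9=-5.52, -5*5=-25 => row sum = -41.56
Row 2: 5.3*-6.7=-35.51, 7.7*4.5=34.65, -0.3*-1.5=0.45, 2.2*0.7=1.54 => row sum = 1.13
Row 3: 5.2*8.3=43.16, 7.6*3.4=25.84, -4.1*-3.2=13.12, 1.7*-8.2=-13.94 => row sum = 68.18
Row 4: -5.9*0.1=-0.59, -4.7*3.5=-16.45, -6*9=-54, 7.8*0.4=3.12 => row sum = -67.92
Total = -41.56 + 1.13 + 68.18 + -67.92 = -40.17

-40.17


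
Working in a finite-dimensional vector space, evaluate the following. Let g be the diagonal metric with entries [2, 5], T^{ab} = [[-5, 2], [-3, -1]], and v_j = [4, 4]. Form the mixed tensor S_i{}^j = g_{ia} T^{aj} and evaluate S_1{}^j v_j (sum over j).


Step 1: lower the first index. For a diagonal metric, g_{ia} T^{aj} = g_{ii} T^{ij} (no sum on i).
g_{11} = 2
S_1{}^1 = 2 * T^{11} = 2 * -5 = -10
S_1{}^2 = 2 * T^{12} = 2 * 2 = 4
Step 2: contract S_1{}^j with v_j.
S_1{}^1 * v_1 = -10 * 4 = -40
S_1{}^2 * v_2 = 4 * 4 = 16
Result = -40 + 16 = -24

-24


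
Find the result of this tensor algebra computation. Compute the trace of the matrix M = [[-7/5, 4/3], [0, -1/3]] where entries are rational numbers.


The trace is the sum of diagonal entries.
Diagonal: M[1,1] = -7/5, M[2,2] = -1/3
Tr(M) = -7/5 + -1/3
Computing step by step:
After adding M[1,1]: -7/5
After adding M[2,2]: -26/15
Tr(M) = -26/15

-26/15


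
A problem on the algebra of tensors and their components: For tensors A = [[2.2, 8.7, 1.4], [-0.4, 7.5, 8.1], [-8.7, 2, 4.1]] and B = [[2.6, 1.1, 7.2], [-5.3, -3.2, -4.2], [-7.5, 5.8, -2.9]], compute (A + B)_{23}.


Tensor addition is component-wise: (A + B)_{ij} = A_{ij} + B_{ij}.
A_{23} = 8.1
B_{23} = -4.2
(A + B)_{23} = 8.1 + -4.2 = 3.9

3.9


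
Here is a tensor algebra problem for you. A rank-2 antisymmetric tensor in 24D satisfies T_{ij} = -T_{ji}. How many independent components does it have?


An antisymmetric rank-2 tensor satisfies A_{ij} = -A_{ji}, so diagonal entries are zero.
The independent components are the upper-triangular entries: C(n, 2) = n(n-1)/2.
n = 24
C(24, 2) = 24 * 23 / 2 = 552 / 2 = 276

276


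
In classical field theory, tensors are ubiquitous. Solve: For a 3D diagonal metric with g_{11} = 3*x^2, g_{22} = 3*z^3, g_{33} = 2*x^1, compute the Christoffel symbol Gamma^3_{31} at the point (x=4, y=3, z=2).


For a diagonal metric, Gamma^k_{ij} = (1/2) g^{kk} (dg_{ik}/dx_j + dg_{jk}/dx_i - dg_{ij}/dx_k).
The metric is diagonal, so g_{ab} = 0 for a != b.
At the given point: g_{11} = 48, g_{22} = 24, g_{33} = 8
g^{33} = 1/8
dg_{33}/dx_1 = dg_{33}/dx_1 = 2
dg_{13}/dx_3 = 0 (off-diagonal)
dg_{31}/dx_3 = 0 (off-diagonal)
Numerator = 2 + 0 - 0 = 2
Gamma^3_{31} = 2 / (2 * 8) = 1/8

1/8


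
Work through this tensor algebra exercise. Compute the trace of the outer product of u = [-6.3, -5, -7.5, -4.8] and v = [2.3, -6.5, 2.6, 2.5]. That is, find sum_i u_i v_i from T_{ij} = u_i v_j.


The outer product gives T_{ij} = u_i v_j.
The trace (contraction) is Tr(T) = sum_i T_{ii} = sum_i u_i v_i.
Diagonal entries:
T_{11} = u_1 * v_1 = -6.3 * 2.3 = -14.49
T_{22} = u_2 * v_2 = -5 * -6.5 = 32.5
T_{33} = u_3 * v_3 = -7.5 * 2.6 = -19.5
T_{44} = u_4 * v_4 = -4.8 * 2.5 = -12
Tr(T) = -14.49 + 32.5 + -19.5 + -12 = -13.49

-13.49


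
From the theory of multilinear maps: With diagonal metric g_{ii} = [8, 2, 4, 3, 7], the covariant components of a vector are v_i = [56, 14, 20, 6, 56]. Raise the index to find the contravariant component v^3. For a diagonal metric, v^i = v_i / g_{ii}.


To raise an index with a diagonal metric: v^i = v_i / g_{ii}.
For index 3: v_3 = 20, g_{33} = 4
v^3 = 20 / 4 = 5

5


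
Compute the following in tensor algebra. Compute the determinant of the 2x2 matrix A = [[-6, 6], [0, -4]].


For a 2x2 matrix [[a, b], [c, d]], det = a*d - b*c.
a = -6, b = 6, c = 0, d = -4
a*d = -6 * -4 = 24
b*c = 6 * 0 = 0
det = 24 - 0 = 24

24


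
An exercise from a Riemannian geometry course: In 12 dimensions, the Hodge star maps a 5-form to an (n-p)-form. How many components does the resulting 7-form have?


The Hodge dual of a p-form on an n-dimensional manifold is an (n-p)-form.
n = 12, p = 5, so dual degree = 12 - 5 = 7
The number of components is C(n, n-p) = C(12, 7) = 792

792


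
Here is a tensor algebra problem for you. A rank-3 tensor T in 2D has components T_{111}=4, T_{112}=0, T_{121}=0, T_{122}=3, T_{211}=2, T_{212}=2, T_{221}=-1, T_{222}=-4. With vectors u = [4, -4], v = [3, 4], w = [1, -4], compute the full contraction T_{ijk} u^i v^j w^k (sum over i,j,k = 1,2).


S = sum over i,j,k of T_{ijk} u_i v_j w_k. Expanding all 8 terms:
T_{111}*u_1*v_1*w_1 = 4*4*3*1 = 48  (running total: 48)
T_{112}*u_1*v_1*w_2 = 0*4*3*-4 = 0  (running total: 48)
T_{121}*u_1*v_2*w_1 = 0*4*4*1 = 0  (running total: 48)
T_{122}*u_1*v_2*w_2 = 3*4*4*-4 = -192  (running total: -144)
T_{211}*u_2*v_1*w_1 = 2*-4*3*1 = -24  (running total: -168)
T_{212}*u_2*v_1*w_2 = 2*-4*3*-4 = 96  (running total: -72)
T_{221}*u_2*v_2*w_1 = -1*-4*4*1 = 16  (running total: -56)
T_{222}*u_2*v_2*w_2 = -4*-4*4*-4 = -256  (running total: -312)
S = -312

-312


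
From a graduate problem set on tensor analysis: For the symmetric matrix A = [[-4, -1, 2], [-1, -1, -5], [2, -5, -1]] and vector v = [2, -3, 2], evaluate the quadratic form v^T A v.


First compute Av:
(Av)_1 = -4*2 + -1*-3 + 2*2 = -1
(Av)_2 = -1*2 + -1*-3 + -5*2 = -9
(Av)_3 = 2*2 + -5*-3 + -1*2 = 17
Av = [-1, -9, 17]
Then v^T (Av) = 2*-1 + -3*-9 + 2*17
= -2 + 27 + 34 = 59

59


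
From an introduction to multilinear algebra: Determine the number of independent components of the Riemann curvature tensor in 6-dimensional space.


The Riemann tensor in d dimensions has d^2(d^2 - 1)/12 independent components.
d = 6, so d^2 = 36
d^2 - 1 = 35
d^2(d^2 - 1) = 36 * 35 = 1260
Divide by 12: 1260 / 12 = 105

105


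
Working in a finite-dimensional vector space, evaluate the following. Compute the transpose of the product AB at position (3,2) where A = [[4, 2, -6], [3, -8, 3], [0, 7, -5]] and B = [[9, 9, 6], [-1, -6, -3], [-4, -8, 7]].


(AB)^T_{ij} = (AB)_{ji} = sum_k A_{jk} B_{ki}.
For i=3, j=2 we need (AB)_{23}:
A_{21} * B_{13} = 3 * 6 = 18
A_{22} * B_{23} = -8 * -3 = 24
A_{23} * B_{33} = 3 * 7 = 21
Sum = 18 + 24 + 21 = 63

63


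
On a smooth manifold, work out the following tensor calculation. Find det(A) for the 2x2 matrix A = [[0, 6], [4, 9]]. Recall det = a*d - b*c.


For a 2x2 matrix [[a, b], [c, d]], det = a*d - b*c.
a = 0, b = 6, c = 4, d = 9
a*d = 0 * 9 = 0
b*c = 6 * 4 = 24
det = 0 - 24 = -24

-24


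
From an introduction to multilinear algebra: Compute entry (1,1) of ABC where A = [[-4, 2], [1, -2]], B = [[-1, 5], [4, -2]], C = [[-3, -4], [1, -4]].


(ABC)_{11} = sum_m (AB)_{1m} C_{m1}. First compute row 1 of AB.
(AB)_{11} = -4*-1 + 2*4 = 12
(AB)_{12} = -4*5 + 2*-2 = -24
Now contract with column 1 of C:
(AB)_{11} * C_{11} = 12 * -3 = -36
(AB)_{12} * C_{21} = -24 * 1 = -24
(ABC)_{11} = -36 + -24 = -60

-60


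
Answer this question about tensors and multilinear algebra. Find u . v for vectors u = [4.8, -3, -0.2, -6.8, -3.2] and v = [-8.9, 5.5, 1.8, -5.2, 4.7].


The inner product u . v = sum of u_i * v_i.
Term-by-term: 4.8 * -8.9, -3 * 5.5, -0.2 * 1.8, -6.8 * -5.2, -3.2 * 4.7
Products: -42.72, -16.5, -0.36, 35.36, -15.04
Sum = -42.72 + -16.5 + -0.36 + 35.36 + -15.04 = -39.26

-39.26


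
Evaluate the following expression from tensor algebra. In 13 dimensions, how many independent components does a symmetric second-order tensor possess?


A symmetric rank-2 tensor in d dimensions has d(d+1)/2 independent components.
d = 13
d(d+1)/2 = 13 * 14 / 2 = 182 / 2 = 91

91


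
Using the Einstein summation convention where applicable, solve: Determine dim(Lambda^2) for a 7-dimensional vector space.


The dimension of the space of p-forms on an n-dimensional space is C(n, p).
n = 7, p = 2
C(7, 2) = 7! / (2! * 5!) = 21

21


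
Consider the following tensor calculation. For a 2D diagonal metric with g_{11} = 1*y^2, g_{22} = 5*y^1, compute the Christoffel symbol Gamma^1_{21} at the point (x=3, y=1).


For a diagonal metric, Gamma^k_{ij} = (1/2) g^{kk} (dg_{ik}/dx_j + dg_{jk}/dx_i - dg_{ij}/dx_k).
The metric is diagonal, so g_{ab} = 0 for a != b.
At the given point: g_{11} = 1, g_{22} = 5
g^{11} = 1/1
dg_{21}/dx_1 = 0 (off-diagonal)
dg_{11}/dx_2 = dg_{11}/dx_2 = 2
dg_{21}/dx_1 = 0 (off-diagonal)
Numerator = 0 + 2 - 0 = 2
Gamma^1_{21} = 2 / (2 * 1) = 1

1


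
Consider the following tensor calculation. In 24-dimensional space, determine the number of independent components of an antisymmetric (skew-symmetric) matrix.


An antisymmetric rank-2 tensor satisfies A_{ij} = -A_{ji}, so diagonal entries are zero.
The independent components are the upper-triangular entries: C(n, 2) = n(n-1)/2.
n = 24
C(24, 2) = 24 * 23 / 2 = 552 / 2 = 276

276


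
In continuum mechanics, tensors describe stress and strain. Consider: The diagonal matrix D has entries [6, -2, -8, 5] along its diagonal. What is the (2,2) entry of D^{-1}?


For a diagonal matrix, the inverse has entries (D^{-1})_{ii} = 1/d_{ii}.
The diagonal entries are: d_{11} = 6, d_{22} = -2, d_{33} = -8, d_{44} = 5
We need (D^{-1})_{22} = 1/d_{22} = 1/-2 = -1/2

-1/2


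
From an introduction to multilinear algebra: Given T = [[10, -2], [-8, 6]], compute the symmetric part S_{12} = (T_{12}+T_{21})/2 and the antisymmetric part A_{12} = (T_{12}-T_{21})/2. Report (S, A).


T_{12} = -2
T_{21} = -8
S_{12} = (-2 + -8)/2 = -10/2 = -5
A_{12} = (-2 - -8)/2 = 6/2 = 3
Check: S + A = -5 + 3 = -2 = T_{12}.

(-5, 3)


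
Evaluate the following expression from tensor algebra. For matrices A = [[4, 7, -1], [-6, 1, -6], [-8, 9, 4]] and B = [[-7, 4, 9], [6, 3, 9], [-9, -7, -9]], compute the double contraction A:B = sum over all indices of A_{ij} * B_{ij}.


A:B = sum over all i,j of A_{ij} * B_{ij}.
Row 1: 4*-7=-28, 7*4=28, -1*9=-9 => row sum = -9
Row 2: -6*6=-36, 1*3=3, -6*9=-54 => row sum = -87
Row 3: -8*-9=72, 9*-7=-63, 4*-9=-36 => row sum = -27
Total = -9 + -87 + -27 = -123

-123


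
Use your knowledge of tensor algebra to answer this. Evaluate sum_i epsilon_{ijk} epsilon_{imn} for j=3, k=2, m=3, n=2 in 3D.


Using the identity: epsilon_{ijk} epsilon_{imn} = delta_{jm} delta_{kn} - delta_{jn} delta_{km}.
delta_{33} = 1
delta_{22} = 1
delta_{32} = 0
delta_{23} = 0
Result = 1 * 1 - 0 * 0 = 1 - 0 = 1

1


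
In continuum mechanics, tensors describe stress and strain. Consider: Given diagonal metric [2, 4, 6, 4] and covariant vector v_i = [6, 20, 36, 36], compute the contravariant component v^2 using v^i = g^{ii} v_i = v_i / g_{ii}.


To raise an index with a diagonal metric: v^i = v_i / g_{ii}.
For index 2: v_2 = 20, g_{22} = 4
v^2 = 20 / 4 = 5

5


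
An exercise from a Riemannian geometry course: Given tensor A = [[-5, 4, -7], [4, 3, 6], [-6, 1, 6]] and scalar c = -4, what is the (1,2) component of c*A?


Scalar multiplication: (cA)_{ij} = c * A_{ij}.
c = -4
A_{12} = 4
(cA)_{12} = -4 * 4 = -16

-16


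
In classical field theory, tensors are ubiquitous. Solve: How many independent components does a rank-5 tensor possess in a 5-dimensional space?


The number of components of a rank-r tensor in d dimensions is d^r.
Here d = 5 and r = 5.
5^5 = 3125

3125


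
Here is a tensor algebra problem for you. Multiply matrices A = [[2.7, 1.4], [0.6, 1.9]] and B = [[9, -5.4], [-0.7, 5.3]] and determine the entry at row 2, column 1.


(AB)_{ij} = sum_k A_{ik} B_{kj}.
For i=2, j=1:
A_{21} * B_{11} = 0.6 * 9 = 5.4
A_{22} * B_{21} = 1.9 * -0.7 = -1.33
Sum = 5.4 + -1.33 = 4.07

4.07


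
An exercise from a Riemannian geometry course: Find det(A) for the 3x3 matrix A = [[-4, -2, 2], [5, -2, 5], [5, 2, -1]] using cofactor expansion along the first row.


Expanding along the first row, det(A) = a11*M_11 - a12*M_12 + a13*M_13, where M_1j is the (1,j) minor.
Minor M_11 = -2*-1 - 5*2 = -8
Minor M_12 = 5*-1 - 5*5 = -30
Minor M_13 = 5*2 - -2*5 = 20
det = -4*(-8) - -2*(-30) + 2*(20)
    = 32 - 60 + 40
    = 12

12


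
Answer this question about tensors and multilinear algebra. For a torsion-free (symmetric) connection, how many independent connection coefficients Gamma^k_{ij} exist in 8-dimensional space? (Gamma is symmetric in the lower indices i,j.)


Christoffel symbols Gamma^k_{ij} are symmetric in i,j, so there are d * d(d+1)/2 independent symbols.
d = 8
d(d+1)/2 = 8 * 9 / 2 = 36
Total = 8 * 36 = 288

288


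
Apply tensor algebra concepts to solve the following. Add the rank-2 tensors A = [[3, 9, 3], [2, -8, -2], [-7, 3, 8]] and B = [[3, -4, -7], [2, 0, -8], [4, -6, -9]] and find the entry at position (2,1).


Tensor addition is component-wise: (A + B)_{ij} = A_{ij} + B_{ij}.
A_{21} = 2
B_{21} = 2
(A + B)_{21} = 2 + 2 = 4

4


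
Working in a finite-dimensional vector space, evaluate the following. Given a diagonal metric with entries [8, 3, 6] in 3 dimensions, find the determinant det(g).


For a diagonal metric, the determinant is the product of diagonal entries.
Diagonal entries: 8, 3, 6
det(g) = 8 * 3 * 6 = 144

144


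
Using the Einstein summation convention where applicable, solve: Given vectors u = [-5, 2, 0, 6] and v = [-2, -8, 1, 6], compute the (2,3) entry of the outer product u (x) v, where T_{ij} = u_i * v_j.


The outer product entry T_{ij} = u_i * v_j.
We need i=2, j=3.
u_2 = 2, v_3 = 1
T_{2,3} = 2 * 1 = 2

2


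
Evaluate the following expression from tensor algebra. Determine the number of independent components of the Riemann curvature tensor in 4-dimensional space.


The Riemann tensor in d dimensions has d^2(d^2 - 1)/12 independent components.
d = 4, so d^2 = 16
d^2 - 1 = 15
d^2(d^2 - 1) = 16 * 15 = 240
Divide by 12: 240 / 12 = 20

20


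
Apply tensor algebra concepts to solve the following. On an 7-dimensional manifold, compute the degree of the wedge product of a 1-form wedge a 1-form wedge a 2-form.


The degree of a wedge product is the sum of the degrees of the individual forms.
Degrees: 1, 1, 2
Total degree = 1 + 1 + 2 = 4

4


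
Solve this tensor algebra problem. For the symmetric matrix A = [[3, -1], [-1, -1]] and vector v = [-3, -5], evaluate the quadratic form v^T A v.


First compute Av:
(Av)_1 = 3*-3 + -1*-5 = -4
(Av)_2 = -1*-3 + -1*-5 = 8
Av = [-4, 8]
Then v^T (Av) = -3*-4 + -5*8
= 12 + -40 = -28

-28


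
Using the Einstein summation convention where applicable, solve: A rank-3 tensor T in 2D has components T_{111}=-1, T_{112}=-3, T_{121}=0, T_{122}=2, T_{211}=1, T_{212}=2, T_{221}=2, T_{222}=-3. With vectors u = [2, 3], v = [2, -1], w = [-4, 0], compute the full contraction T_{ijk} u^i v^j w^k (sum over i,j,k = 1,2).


S = sum over i,j,k of T_{ijk} u_i v_j w_k. Expanding all 8 terms:
T_{111}*u_1*v_1*w_1 = -1*2*2*-4 = 16  (running total: 16)
T_{112}*u_1*v_1*w_2 = -3*2*2*0 = 0  (running total: 16)
T_{121}*u_1*v_2*w_1 = 0*2*-1*-4 = 0  (running total: 16)
T_{122}*u_1*v_2*w_2 = 2*2*-1*0 = 0  (running total: 16)
T_{211}*u_2*v_1*w_1 = 1*3*2*-4 = -24  (running total: -8)
T_{212}*u_2*v_1*w_2 = 2*3*2*0 = 0  (running total: -8)
T_{221}*u_2*v_2*w_1 = 2*3*-1*-4 = 24  (running total: 16)
T_{222}*u_2*v_2*w_2 = -3*3*-1*0 = 0  (running total: 16)
S = 16

16


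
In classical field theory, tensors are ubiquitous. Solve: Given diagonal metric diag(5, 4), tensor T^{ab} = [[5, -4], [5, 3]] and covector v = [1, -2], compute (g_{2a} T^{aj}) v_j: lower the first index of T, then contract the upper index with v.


Step 1: lower the first index. For a diagonal metric, g_{ia} T^{aj} = g_{ii} T^{ij} (no sum on i).
g_{22} = 4
S_2{}^1 = 4 * T^{21} = 4 * 5 = 20
S_2{}^2 = 4 * T^{22} = 4 * 3 = 12
Step 2: contract S_2{}^j with v_j.
S_2{}^1 * v_1 = 20 * 1 = 20
S_2{}^2 * v_2 = 12 * -2 = -24
Result = 20 + -24 = -4

-4


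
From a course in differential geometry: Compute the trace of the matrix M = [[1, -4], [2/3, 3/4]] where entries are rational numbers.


The trace is the sum of diagonal entries.
Diagonal: M[1,1] = 1, M[2,2] = 3/4
Tr(M) = 1 + 3/4
Computing step by step:
After adding M[1,1]: 1
After adding M[2,2]: 7/4
Tr(M) = 7/4

7/4


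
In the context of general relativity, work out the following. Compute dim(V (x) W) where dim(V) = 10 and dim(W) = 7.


The dimension of a tensor product is the product of dimensions.
dim(V) = 10, dim(W) = 7
dim(V (x) W) = 10 * 7 = 70

70


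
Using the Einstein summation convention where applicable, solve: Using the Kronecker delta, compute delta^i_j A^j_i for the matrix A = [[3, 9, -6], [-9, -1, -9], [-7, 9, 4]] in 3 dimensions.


The contraction (trace) of a rank-2 tensor is the sum of its diagonal elements.
Diagonal entries: A[1,1] = 3, A[2,2] = -1, A[3,3] = 4
Tr(A) = 3 + -1 + 4 = 6

6


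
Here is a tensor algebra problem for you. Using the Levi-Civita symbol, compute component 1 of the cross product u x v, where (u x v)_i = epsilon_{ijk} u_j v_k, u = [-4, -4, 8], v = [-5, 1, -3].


(u x v)_1 = sum_{j,k} epsilon_{1jk} u_j v_k. Only permutations of (1,2,3) contribute; the two non-zero terms are:
eps_{123} u_2 v_3 = 1 * -4 * -3 = 12
eps_{132} u_3 v_2 = -1 * 8 * 1 = -8
(u x v)_1 = 4

4


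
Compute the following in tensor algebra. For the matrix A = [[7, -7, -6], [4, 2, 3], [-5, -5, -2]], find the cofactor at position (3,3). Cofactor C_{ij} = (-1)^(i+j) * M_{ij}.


To find cofactor C_{33}, delete row 3 and column 3.
The resulting 2x2 submatrix is: [[7, -7], [4, 2]]
Minor M_{33} = 7*2 - -7*4
  = 14 - -28 = 42
Sign = (-1)^(3+3) = (-1)^6 = 1
Cofactor C_{33} = 1 * 42 = 42

42


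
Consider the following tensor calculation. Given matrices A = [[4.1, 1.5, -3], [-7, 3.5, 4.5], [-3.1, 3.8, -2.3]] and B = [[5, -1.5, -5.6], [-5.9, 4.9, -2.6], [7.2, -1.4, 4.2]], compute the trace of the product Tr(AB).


Tr(AB) = sum_i (AB)_{ii} where (AB)_{ii} = sum_k A_{ik} B_{ki}.
(AB)_{11} = 4.1*5 + 1.5*-5.9 + -3*7.2 = -9.95
(AB)_{22} = -7*-1.5 + 3.5*4.9 + 4.5*-1.4 = 21.35
(AB)_{33} = -3.1*-5.6 + 3.8*-2.6 + -2.3*4.2 = -2.18
Tr(AB) = -9.95 + 21.35 + -2.18 = 9.22

9.22


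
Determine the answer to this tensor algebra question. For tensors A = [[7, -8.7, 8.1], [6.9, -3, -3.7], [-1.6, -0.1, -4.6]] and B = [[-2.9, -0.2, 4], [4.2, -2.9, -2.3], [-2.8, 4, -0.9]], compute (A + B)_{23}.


Tensor addition is component-wise: (A + B)_{ij} = A_{ij} + B_{ij}.
A_{23} = -3.7
B_{23} = -2.3
(A + B)_{23} = -3.7 + -2.3 = -6

-6


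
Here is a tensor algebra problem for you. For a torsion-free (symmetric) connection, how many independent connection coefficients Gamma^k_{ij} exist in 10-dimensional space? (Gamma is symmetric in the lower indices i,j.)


Christoffel symbols Gamma^k_{ij} are symmetric in i,j, so there are d * d(d+1)/2 independent symbols.
d = 10
d(d+1)/2 = 10 * 11 / 2 = 55
Total = 10 * 55 = 550

550


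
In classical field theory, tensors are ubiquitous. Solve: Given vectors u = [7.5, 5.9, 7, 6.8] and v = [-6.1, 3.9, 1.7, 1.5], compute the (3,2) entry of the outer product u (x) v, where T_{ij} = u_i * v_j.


The outer product entry T_{ij} = u_i * v_j.
We need i=3, j=2.
u_3 = 7, v_2 = 3.9
T_{3,2} = 7 * 3.9 = 27.3

27.3


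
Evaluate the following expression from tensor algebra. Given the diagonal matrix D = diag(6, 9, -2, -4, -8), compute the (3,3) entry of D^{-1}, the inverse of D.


For a diagonal matrix, the inverse has entries (D^{-1})_{ii} = 1/d_{ii}.
The diagonal entries are: d_{11} = 6, d_{22} = 9, d_{33} = -2, d_{44} = -4, d_{55} = -8
We need (D^{-1})_{33} = 1/d_{33} = 1/-2 = -1/2

-1/2


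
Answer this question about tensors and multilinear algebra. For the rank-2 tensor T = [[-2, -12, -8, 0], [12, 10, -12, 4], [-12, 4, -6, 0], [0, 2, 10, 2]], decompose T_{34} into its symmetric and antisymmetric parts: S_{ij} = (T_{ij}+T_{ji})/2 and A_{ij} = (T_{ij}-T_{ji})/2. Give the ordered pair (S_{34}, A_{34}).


T_{34} = 0
T_{43} = 10
S_{34} = (0 + 10)/2 = 10/2 = 5
A_{34} = (0 - 10)/2 = -10/2 = -5
Check: S + A = 5 + -5 = 0 = T_{34}.

(5, -5)


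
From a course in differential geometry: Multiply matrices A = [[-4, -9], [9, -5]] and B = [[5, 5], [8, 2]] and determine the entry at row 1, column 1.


(AB)_{ij} = sum_k A_{ik} B_{kj}.
For i=1, j=1:
A_{11} * B_{11} = -4 * 5 = -20
A_{12} * B_{21} = -9 * 8 = -72
Sum = -20 + -72 = -92

-92


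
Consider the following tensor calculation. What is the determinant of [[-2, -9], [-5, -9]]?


For a 2x2 matrix [[a, b], [c, d]], det = a*d - b*c.
a = -2, b = -9, c = -5, d = -9
a*d = -2 * -9 = 18
b*c = -9 * -5 = 45
det = 18 - 45 = -27

-27


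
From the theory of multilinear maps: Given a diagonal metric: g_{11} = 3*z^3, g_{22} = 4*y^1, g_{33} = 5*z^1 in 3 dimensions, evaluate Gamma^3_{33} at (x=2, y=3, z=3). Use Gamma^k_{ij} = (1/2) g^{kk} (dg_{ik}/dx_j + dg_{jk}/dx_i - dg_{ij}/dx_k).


For a diagonal metric, Gamma^k_{ij} = (1/2) g^{kk} (dg_{ik}/dx_j + dg_{jk}/dx_i - dg_{ij}/dx_k).
The metric is diagonal, so g_{ab} = 0 for a != b.
At the given point: g_{11} = 81, g_{22} = 12, g_{33} = 15
g^{33} = 1/15
dg_{33}/dx_3 = dg_{33}/dx_3 = 5
dg_{33}/dx_3 = dg_{33}/dx_3 = 5
dg_{33}/dx_3 = dg_{33}/dx_3 = 5
Numerator = 5 + 5 - 5 = 5
Gamma^3_{33} = 5 / (2 * 15) = 1/6

1/6


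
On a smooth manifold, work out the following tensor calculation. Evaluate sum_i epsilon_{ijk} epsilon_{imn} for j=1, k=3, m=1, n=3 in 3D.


Using the identity: epsilon_{ijk} epsilon_{imn} = delta_{jm} delta_{kn} - delta_{jn} delta_{km}.
delta_{11} = 1
delta_{33} = 1
delta_{13} = 0
delta_{31} = 0
Result = 1 * 1 - 0 * 0 = 1 - 0 = 1

1


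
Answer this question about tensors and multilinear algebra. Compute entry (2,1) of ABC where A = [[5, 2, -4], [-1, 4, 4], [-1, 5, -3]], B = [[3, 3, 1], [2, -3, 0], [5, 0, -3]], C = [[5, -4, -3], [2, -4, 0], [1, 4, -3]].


(ABC)_{21} = sum_m (AB)_{2m} C_{m1}. First compute row 2 of AB.
(AB)_{21} = -1*3 + 4*2 + 4*5 = 25
(AB)_{22} = -1*3 + 4*-3 + 4*0 = -15
(AB)_{23} = -1*1 + 4*0 + 4*-3 = -13
Now contract with column 1 of C:
(AB)_{21} * C_{11} = 25 * 5 = 125
(AB)_{22} * C_{21} = -15 * 2 = -30
(AB)_{23} * C_{31} = -13 * 1 = -13
(ABC)_{21} = 125 + -30 + -13 = 82

82


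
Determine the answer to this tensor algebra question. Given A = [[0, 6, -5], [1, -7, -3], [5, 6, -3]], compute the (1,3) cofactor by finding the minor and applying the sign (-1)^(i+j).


To find cofactor C_{13}, delete row 1 and column 3.
The resulting 2x2 submatrix is: [[1, -7], [5, 6]]
Minor M_{13} = 1*6 - -7*5
  = 6 - -35 = 41
Sign = (-1)^(1+3) = (-1)^4 = 1
Cofactor C_{13} = 1 * 41 = 41

41


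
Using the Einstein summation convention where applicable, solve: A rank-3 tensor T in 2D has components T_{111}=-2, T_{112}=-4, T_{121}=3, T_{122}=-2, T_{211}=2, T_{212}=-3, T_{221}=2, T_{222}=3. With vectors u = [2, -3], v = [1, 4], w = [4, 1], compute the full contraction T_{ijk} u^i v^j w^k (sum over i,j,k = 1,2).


S = sum over i,j,k of T_{ijk} u_i v_j w_k. Expanding all 8 terms:
T_{111}*u_1*v_1*w_1 = -2*2*1*4 = -16  (running total: -16)
T_{112}*u_1*v_1*w_2 = -4*2*1*1 = -8  (running total: -24)
T_{121}*u_1*v_2*w_1 = 3*2*4*4 = 96  (running total: 72)
T_{122}*u_1*v_2*w_2 = -2*2*4*1 = -16  (running total: 56)
T_{211}*u_2*v_1*w_1 = 2*-3*1*4 = -24  (running total: 32)
T_{212}*u_2*v_1*w_2 = -3*-3*1*1 = 9  (running total: 41)
T_{221}*u_2*v_2*w_1 = 2*-3*4*4 = -96  (running total: -55)
T_{222}*u_2*v_2*w_2 = 3*-3*4*1 = -36  (running total: -91)
S = -91

-91


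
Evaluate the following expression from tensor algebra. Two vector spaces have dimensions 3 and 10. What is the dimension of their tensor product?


The dimension of a tensor product is the product of dimensions.
dim(V) = 3, dim(W) = 10
dim(V (x) W) = 3 * 10 = 30

30


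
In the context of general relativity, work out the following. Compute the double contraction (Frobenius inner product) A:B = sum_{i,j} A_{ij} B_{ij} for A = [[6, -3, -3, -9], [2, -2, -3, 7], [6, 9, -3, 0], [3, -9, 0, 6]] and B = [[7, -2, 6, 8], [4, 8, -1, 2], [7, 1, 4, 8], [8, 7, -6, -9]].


A:B = sum over all i,j of A_{ij} * B_{ij}.
Row 1: 6*7=42, -3*-2=6, -3*6=-18, -9*8=-72 => row sum = -42
Row 2: 2*4=8, -2*8=-16, -3*-1=3, 7*2=14 => row sum = 9
Row 3: 6*7=42, 9*1=9, -3*4=-12, 0*8=0 => row sum = 39
Row 4: 3*8=24, -9*7=-63, 0*-6=0, 6*-9=-54 => row sum = -93
Total = -42 + 9 + 39 + -93 = -87

-87


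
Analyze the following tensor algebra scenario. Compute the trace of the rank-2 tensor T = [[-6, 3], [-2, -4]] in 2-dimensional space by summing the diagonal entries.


The contraction (trace) of a rank-2 tensor is the sum of its diagonal elements.
Diagonal entries: A[1,1] = -6, A[2,2] = -4
Tr(A) = -6 + -4 = -10

-10


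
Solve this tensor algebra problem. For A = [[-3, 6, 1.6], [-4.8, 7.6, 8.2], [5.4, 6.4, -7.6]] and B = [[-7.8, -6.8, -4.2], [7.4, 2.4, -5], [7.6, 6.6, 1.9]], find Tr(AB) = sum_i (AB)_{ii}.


Tr(AB) = sum_i (AB)_{ii} where (AB)_{ii} = sum_k A_{ik} B_{ki}.
(AB)_{11} = -3*-7.8 + 6*7.4 + 1.6*7.6 = 79.96
(AB)_{22} = -4.8*-6.8 + 7.6*2.4 + 8.2*6.6 = 105
(AB)_{33} = 5.4*-4.2 + 6.4*-5 + -7.6*1.9 = -69.12
Tr(AB) = 79.96 + 105 + -69.12 = 115.84

115.84


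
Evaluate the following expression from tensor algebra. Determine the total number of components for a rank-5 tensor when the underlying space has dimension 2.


The number of components of a rank-r tensor in d dimensions is d^r.
Here d = 2 and r = 5.
2^5 = 32

32


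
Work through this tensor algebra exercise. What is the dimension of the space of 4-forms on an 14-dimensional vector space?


The dimension of the space of p-forms on an n-dimensional space is C(n, p).
n = 14, p = 4
C(14, 4) = 14! / (4! * 10!) = 1001

1001


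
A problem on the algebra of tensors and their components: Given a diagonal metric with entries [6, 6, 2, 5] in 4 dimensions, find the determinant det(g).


For a diagonal metric, the determinant is the product of diagonal entries.
Diagonal entries: 6, 6, 2, 5
det(g) = 6 * 6 * 2 * 5 = 360

360


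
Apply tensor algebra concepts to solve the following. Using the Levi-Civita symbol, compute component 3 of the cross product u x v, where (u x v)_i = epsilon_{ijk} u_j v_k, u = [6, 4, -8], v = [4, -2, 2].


(u x v)_3 = sum_{j,k} epsilon_{3jk} u_j v_k. Only permutations of (1,2,3) contribute; the two non-zero terms are:
eps_{312} u_1 v_2 = 1 * 6 * -2 = -12
eps_{321} u_2 v_1 = -1 * 4 * 4 = -16
(u x v)_3 = -28

-28


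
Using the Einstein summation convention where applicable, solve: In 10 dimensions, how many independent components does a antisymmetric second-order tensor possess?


A antisymmetric rank-2 tensor in d dimensions has d(d-1)/2 independent components.
d = 10
d(d-1)/2 = 10 * 9 / 2 = 90 / 2 = 45

45


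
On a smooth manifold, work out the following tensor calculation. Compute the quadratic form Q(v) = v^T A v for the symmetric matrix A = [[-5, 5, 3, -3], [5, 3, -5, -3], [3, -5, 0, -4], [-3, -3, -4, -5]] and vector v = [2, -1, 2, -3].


First compute Av:
(Av)_1 = -5*2 + 5*-1 + 3*2 + -3*-3 = 0
(Av)_2 = 5*2 + 3*-1 + -5*2 + -3*-3 = 6
(Av)_3 = 3*2 + -5*-1 + 0*2 + -4*-3 = 23
(Av)_4 = -3*2 + -3*-1 + -4*2 + -5*-3 = 4
Av = [0, 6, 23, 4]
Then v^T (Av) = 2*0 + -1*6 + 2*23 + -3*4
= 0 + -6 + 46 + -12 = 28

28


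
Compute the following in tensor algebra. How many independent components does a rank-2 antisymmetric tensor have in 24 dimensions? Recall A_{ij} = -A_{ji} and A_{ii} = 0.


An antisymmetric rank-2 tensor satisfies A_{ij} = -A_{ji}, so diagonal entries are zero.
The independent components are the upper-triangular entries: C(n, 2) = n(n-1)/2.
n = 24
C(24, 2) = 24 * 23 / 2 = 552 / 2 = 276

276


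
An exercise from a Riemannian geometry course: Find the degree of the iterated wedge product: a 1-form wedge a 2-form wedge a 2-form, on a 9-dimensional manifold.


The degree of a wedge product is the sum of the degrees of the individual forms.
Degrees: 1, 2, 2
Total degree = 1 + 2 + 2 = 5

5


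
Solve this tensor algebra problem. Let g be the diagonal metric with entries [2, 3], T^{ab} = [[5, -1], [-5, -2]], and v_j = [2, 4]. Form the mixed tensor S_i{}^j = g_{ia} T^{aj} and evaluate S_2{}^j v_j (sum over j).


Step 1: lower the first index. For a diagonal metric, g_{ia} T^{aj} = g_{ii} T^{ij} (no sum on i).
g_{22} = 3
S_2{}^1 = 3 * T^{21} = 3 * -5 = -15
S_2{}^2 = 3 * T^{22} = 3 * -2 = -6
Step 2: contract S_2{}^j with v_j.
S_2{}^1 * v_1 = -15 * 2 = -30
S_2{}^2 * v_2 = -6 * 4 = -24
Result = -30 + -24 = -54

-54


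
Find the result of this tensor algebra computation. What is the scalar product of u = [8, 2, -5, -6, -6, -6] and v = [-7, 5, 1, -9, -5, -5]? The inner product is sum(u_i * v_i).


The inner product u . v = sum of u_i * v_i.
Term-by-term: 8 * -7, 2 * 5, -5 * 1, -6 * -9, -6 * -5, -6 * -5
Products: -56, 10, -5, 54, 30, 30
Sum = -56 + 10 + -5 + 54 + 30 + 30 = 63

63


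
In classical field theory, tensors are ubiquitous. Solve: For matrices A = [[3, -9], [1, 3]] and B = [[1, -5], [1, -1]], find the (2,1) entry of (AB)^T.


(AB)^T_{ij} = (AB)_{ji} = sum_k A_{jk} B_{ki}.
For i=2, j=1 we need (AB)_{12}:
A_{11} * B_{12} = 3 * -5 = -15
A_{12} * B_{22} = -9 * -1 = 9
Sum = -15 + 9 = -6

-6


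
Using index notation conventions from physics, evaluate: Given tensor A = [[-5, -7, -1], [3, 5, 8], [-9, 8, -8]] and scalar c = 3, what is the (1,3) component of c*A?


Scalar multiplication: (cA)_{ij} = c * A_{ij}.
c = 3
A_{13} = -1
(cA)_{13} = 3 * -1 = -3

-3


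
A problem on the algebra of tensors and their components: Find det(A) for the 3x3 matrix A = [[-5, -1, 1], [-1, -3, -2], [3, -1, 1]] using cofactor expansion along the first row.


Expanding along the first row, det(A) = a11*M_11 - a12*M_12 + a13*M_13, where M_1j is the (1,j) minor.
Minor M_11 = -3*1 - -2*-1 = -5
Minor M_12 = -1*1 - -2*3 = 5
Minor M_13 = -1*-1 - -3*3 = 10
det = -5*(-5) - -1*(5) + 1*(10)
    = 25 - -5 + 10
    = 40

40


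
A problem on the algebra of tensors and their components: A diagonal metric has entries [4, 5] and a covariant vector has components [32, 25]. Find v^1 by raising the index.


To raise an index with a diagonal metric: v^i = v_i / g_{ii}.
For index 1: v_1 = 32, g_{11} = 4
v^1 = 32 / 4 = 8

8


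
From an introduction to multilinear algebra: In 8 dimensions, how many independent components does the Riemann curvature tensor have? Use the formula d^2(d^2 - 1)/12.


The Riemann tensor in d dimensions has d^2(d^2 - 1)/12 independent components.
d = 8, so d^2 = 64
d^2 - 1 = 63
d^2(d^2 - 1) = 64 * 63 = 4032
Divide by 12: 4032 / 12 = 336

336


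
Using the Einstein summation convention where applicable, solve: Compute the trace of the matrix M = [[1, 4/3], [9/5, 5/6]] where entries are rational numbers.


The trace is the sum of diagonal entries.
Diagonal: M[1,1] = 1, M[2,2] = 5/6
Tr(M) = 1 + 5/6
Computing step by step:
After adding M[1,1]: 1
After adding M[2,2]: 11/6
Tr(M) = 11/6

11/6


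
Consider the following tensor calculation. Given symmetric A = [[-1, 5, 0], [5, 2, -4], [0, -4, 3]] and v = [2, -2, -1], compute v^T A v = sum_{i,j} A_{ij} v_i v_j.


First compute Av:
(Av)_1 = -1*2 + 5*-2 + 0*-1 = -12
(Av)_2 = 5*2 + 2*-2 + -4*-1 = 10
(Av)_3 = 0*2 + -4*-2 + 3*-1 = 5
Av = [-12, 10, 5]
Then v^T (Av) = 2*-12 + -2*10 + -1*5
= -24 + -20 + -5 = -49

-49


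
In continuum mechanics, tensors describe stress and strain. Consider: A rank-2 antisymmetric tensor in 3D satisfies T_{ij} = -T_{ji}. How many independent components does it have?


An antisymmetric rank-2 tensor satisfies A_{ij} = -A_{ji}, so diagonal entries are zero.
The independent components are the upper-triangular entries: C(n, 2) = n(n-1)/2.
n = 3
C(3, 2) = 3 * 2 / 2 = 6 / 2 = 3

3


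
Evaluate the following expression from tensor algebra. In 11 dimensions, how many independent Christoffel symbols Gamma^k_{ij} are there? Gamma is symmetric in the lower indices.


Christoffel symbols Gamma^k_{ij} are symmetric in i,j, so there are d * d(d+1)/2 independent symbols.
d = 11
d(d+1)/2 = 11 * 12 / 2 = 66
Total = 11 * 66 = 726

726


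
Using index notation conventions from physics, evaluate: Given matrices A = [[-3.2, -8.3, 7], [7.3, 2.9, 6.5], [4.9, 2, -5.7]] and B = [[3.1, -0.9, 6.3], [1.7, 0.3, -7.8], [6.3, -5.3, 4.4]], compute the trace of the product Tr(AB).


Tr(AB) = sum_i (AB)_{ii} where (AB)_{ii} = sum_k A_{ik} B_{ki}.
(AB)_{11} = -3.2*3.1 + -8.3*1.7 + 7*6.3 = 20.07
(AB)_{22} = 7.3*-0.9 + 2.9*0.3 + 6.5*-5.3 = -40.15
(AB)_{33} = 4.9*6.3 + 2*-7.8 + -5.7*4.4 = -9.81
Tr(AB) = 20.07 + -40.15 + -9.81 = -29.89

-29.89
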